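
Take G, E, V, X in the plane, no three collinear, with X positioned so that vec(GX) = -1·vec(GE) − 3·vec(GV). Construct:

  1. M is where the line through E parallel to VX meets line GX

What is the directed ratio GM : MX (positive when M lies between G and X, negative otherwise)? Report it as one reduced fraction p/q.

GM:MX = -4/5

Choose coordinates G = (0, 0), E = (1, 0), V = (0, 1), X = (-1, -3).
1. M is where the line through E parallel to VX meets line GX ⇒ M = (4, 12)
M = G + t·(X−G) with t = -4, so GM:MX = t:(1−t) = -4:5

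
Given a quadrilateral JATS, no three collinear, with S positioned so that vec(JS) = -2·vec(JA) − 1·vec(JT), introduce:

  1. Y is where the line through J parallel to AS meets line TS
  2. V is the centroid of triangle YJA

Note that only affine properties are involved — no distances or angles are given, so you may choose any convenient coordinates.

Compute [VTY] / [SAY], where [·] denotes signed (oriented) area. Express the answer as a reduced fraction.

[VTY]:[SAY] = 3/2

Set J = (0, 0), A = (1, 0), T = (0, 1), S = (-2, -1); any affine frame gives the same invariant.
1. Y is where the line through J parallel to AS meets line TS ⇒ Y = (-3/2, -1/2)
2. V is the centroid of triangle YJA ⇒ V = (-1/6, -1/6)
2·[VTY] = 3/2, 2·[SAY] = 1
[VTY]:[SAY] = 3/2:1 = 3/2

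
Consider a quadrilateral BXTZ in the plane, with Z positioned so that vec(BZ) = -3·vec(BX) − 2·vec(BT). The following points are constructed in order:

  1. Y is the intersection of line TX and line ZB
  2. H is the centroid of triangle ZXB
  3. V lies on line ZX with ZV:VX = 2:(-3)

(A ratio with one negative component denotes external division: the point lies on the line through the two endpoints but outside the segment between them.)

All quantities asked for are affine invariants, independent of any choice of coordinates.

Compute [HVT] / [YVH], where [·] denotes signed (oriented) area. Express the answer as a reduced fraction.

[HVT]:[YVH] = -205/64

Assign B = (0, 0), X = (1, 0), T = (0, 1), Z = (-3, -2) — the answer is frame-independent, so this choice is without loss of generality.
1. Y is the intersection of line TX and line ZB ⇒ Y = (3/5, 2/5)
2. H is the centroid of triangle ZXB ⇒ H = (-2/3, -2/3)
3. V lies on line ZX with ZV:VX = 2:(-3) ⇒ V = (-11, -6)
2·[HVT] = -41/3, 2·[YVH] = 64/15
[HVT]:[YVH] = -41/3:64/15 = -205/64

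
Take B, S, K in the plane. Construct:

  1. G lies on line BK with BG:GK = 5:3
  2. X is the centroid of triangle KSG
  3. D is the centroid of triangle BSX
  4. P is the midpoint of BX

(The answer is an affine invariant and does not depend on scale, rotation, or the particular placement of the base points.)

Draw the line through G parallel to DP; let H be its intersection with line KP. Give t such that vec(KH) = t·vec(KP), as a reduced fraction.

Work in coordinates with B = (0, 0), S = (1, 0), K = (0, 1).
1. G lies on line BK with BG:GK = 5:3 ⇒ G = (0, 5/8)
2. X is the centroid of triangle KSG ⇒ X = (1/3, 13/24)
3. D is the centroid of triangle BSX ⇒ D = (4/9, 13/72)
4. P is the midpoint of BX ⇒ P = (1/6, 13/48)
through G parallel to DP: direction (-5/18, 13/144); meets KP at H = (5/54, 257/432)
H = K + t·(P−K) with t = 5/9

t = 5/9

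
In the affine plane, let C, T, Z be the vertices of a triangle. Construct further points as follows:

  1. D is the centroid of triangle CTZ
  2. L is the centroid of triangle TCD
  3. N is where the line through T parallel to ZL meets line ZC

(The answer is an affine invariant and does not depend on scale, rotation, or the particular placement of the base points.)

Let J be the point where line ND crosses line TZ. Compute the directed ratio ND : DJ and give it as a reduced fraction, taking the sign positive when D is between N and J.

ND:DJ = -4

Set C = (0, 0), T = (1, 0), Z = (0, 1); any affine frame gives the same invariant.
1. D is the centroid of triangle CTZ ⇒ D = (1/3, 1/3)
2. L is the centroid of triangle TCD ⇒ L = (4/9, 1/9)
3. N is where the line through T parallel to ZL meets line ZC ⇒ N = (0, 2)
line ND meets TZ at J = (1/4, 3/4)
D = N + t·(J−N) with t = 4/3, so ND:DJ = 4/3:-1/3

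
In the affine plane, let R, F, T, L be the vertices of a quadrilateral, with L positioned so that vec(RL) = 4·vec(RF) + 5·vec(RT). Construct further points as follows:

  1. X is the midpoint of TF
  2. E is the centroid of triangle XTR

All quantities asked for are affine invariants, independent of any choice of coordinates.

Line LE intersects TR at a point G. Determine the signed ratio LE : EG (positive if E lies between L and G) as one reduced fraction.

Choose coordinates R = (0, 0), F = (1, 0), T = (0, 1), L = (4, 5).
1. X is the midpoint of TF ⇒ X = (1/2, 1/2)
2. E is the centroid of triangle XTR ⇒ E = (1/6, 1/2)
line LE meets TR at G = (0, 7/23)
E = L + t·(G−L) with t = 23/24, so LE:EG = 23/24:1/24

LE:EG = 23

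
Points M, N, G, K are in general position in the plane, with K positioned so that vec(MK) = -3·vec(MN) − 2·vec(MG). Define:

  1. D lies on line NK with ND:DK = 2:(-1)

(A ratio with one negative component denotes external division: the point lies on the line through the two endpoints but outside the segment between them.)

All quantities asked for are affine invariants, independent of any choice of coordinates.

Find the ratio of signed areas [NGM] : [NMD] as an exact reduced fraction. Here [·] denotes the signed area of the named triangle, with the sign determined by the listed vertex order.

Work in coordinates with M = (0, 0), N = (1, 0), G = (0, 1), K = (-3, -2).
1. D lies on line NK with ND:DK = 2:(-1) ⇒ D = (-7, -4)
2·[NGM] = 1, 2·[NMD] = 4
[NGM]:[NMD] = 1:4 = 1/4

[NGM]:[NMD] = 1/4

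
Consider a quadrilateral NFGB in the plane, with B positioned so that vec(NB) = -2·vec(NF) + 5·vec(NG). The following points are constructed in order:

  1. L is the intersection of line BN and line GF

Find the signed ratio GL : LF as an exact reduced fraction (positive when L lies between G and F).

GL:LF = -2/5

Work in coordinates with N = (0, 0), F = (1, 0), G = (0, 1), B = (-2, 5).
1. L is the intersection of line BN and line GF ⇒ L = (-2/3, 5/3)
L = G + t·(F−G) with t = -2/3, so GL:LF = t:(1−t) = -2/3:5/3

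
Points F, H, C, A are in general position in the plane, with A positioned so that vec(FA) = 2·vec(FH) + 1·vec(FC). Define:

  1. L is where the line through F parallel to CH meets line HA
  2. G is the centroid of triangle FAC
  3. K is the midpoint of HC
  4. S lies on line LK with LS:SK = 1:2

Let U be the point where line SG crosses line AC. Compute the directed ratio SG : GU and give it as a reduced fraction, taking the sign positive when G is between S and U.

Set F = (0, 0), H = (1, 0), C = (0, 1), A = (2, 1); any affine frame gives the same invariant.
1. L is where the line through F parallel to CH meets line HA ⇒ L = (1/2, -1/2)
2. G is the centroid of triangle FAC ⇒ G = (2/3, 2/3)
3. K is the midpoint of HC ⇒ K = (1/2, 1/2)
4. S lies on line LK with LS:SK = 1:2 ⇒ S = (1/2, -1/6)
line SG meets AC at U = (11/15, 1)
G = S + t·(U−S) with t = 5/7, so SG:GU = 5/7:2/7

SG:GU = 5/2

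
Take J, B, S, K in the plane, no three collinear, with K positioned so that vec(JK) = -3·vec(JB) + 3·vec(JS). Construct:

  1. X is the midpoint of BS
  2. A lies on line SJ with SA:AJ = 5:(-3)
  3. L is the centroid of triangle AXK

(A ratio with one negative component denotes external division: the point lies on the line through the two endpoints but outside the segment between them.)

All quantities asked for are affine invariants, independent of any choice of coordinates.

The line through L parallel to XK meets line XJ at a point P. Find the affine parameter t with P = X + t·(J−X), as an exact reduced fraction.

t = 11/12

Set J = (0, 0), B = (1, 0), S = (0, 1), K = (-3, 3); any affine frame gives the same invariant.
1. X is the midpoint of BS ⇒ X = (1/2, 1/2)
2. A lies on line SJ with SA:AJ = 5:(-3) ⇒ A = (0, -3/2)
3. L is the centroid of triangle AXK ⇒ L = (-5/6, 2/3)
through L parallel to XK: direction (-7/2, 5/2); meets XJ at P = (1/24, 1/24)
P = X + t·(J−X) with t = 11/12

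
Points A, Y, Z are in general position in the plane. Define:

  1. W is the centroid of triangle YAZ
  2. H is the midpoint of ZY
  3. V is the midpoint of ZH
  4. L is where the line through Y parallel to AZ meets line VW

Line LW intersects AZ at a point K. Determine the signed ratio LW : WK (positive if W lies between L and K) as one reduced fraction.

LW:WK = 2

Choose coordinates A = (0, 0), Y = (1, 0), Z = (0, 1).
1. W is the centroid of triangle YAZ ⇒ W = (1/3, 1/3)
2. H is the midpoint of ZY ⇒ H = (1/2, 1/2)
3. V is the midpoint of ZH ⇒ V = (1/4, 3/4)
4. L is where the line through Y parallel to AZ meets line VW ⇒ L = (1, -3)
line LW meets AZ at K = (0, 2)
W = L + t·(K−L) with t = 2/3, so LW:WK = 2/3:1/3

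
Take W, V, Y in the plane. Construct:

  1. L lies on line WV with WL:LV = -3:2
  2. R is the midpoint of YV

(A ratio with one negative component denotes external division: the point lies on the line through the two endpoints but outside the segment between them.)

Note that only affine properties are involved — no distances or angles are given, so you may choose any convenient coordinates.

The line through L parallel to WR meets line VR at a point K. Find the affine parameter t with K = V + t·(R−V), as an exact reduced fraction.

Set W = (0, 0), V = (1, 0), Y = (0, 1); any affine frame gives the same invariant.
1. L lies on line WV with WL:LV = -3:2 ⇒ L = (3, 0)
2. R is the midpoint of YV ⇒ R = (1/2, 1/2)
through L parallel to WR: direction (1/2, 1/2); meets VR at K = (2, -1)
K = V + t·(R−V) with t = -2

t = -2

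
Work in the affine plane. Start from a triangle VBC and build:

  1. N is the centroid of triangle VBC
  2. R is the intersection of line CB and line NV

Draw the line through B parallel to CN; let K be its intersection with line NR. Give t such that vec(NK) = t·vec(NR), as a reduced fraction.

Assign V = (0, 0), B = (1, 0), C = (0, 1) — the answer is frame-independent, so this choice is without loss of generality.
1. N is the centroid of triangle VBC ⇒ N = (1/3, 1/3)
2. R is the intersection of line CB and line NV ⇒ R = (1/2, 1/2)
through B parallel to CN: direction (1/3, -2/3); meets NR at K = (2/3, 2/3)
K = N + t·(R−N) with t = 2

t = 2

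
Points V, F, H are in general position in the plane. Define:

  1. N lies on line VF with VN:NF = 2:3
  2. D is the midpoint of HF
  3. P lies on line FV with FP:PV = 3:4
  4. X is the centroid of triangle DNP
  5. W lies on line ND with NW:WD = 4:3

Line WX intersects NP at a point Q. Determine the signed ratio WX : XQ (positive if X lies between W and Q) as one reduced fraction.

WX:XQ = 5/7

Choose coordinates V = (0, 0), F = (1, 0), H = (0, 1).
1. N lies on line VF with VN:NF = 2:3 ⇒ N = (2/5, 0)
2. D is the midpoint of HF ⇒ D = (1/2, 1/2)
3. P lies on line FV with FP:PV = 3:4 ⇒ P = (4/7, 0)
4. X is the centroid of triangle DNP ⇒ X = (103/210, 1/6)
5. W lies on line ND with NW:WD = 4:3 ⇒ W = (16/35, 2/7)
line WX meets NP at Q = (94/175, 0)
X = W + t·(Q−W) with t = 5/12, so WX:XQ = 5/12:7/12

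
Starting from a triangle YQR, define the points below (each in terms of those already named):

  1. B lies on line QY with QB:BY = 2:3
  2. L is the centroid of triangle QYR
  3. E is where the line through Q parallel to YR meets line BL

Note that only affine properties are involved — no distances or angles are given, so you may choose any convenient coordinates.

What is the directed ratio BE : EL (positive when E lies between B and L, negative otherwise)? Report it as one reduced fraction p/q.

Assign Y = (0, 0), Q = (1, 0), R = (0, 1) — the answer is frame-independent, so this choice is without loss of generality.
1. B lies on line QY with QB:BY = 2:3 ⇒ B = (3/5, 0)
2. L is the centroid of triangle QYR ⇒ L = (1/3, 1/3)
3. E is where the line through Q parallel to YR meets line BL ⇒ E = (1, -1/2)
E = B + t·(L−B) with t = -3/2, so BE:EL = t:(1−t) = -3/2:5/2

BE:EL = -3/5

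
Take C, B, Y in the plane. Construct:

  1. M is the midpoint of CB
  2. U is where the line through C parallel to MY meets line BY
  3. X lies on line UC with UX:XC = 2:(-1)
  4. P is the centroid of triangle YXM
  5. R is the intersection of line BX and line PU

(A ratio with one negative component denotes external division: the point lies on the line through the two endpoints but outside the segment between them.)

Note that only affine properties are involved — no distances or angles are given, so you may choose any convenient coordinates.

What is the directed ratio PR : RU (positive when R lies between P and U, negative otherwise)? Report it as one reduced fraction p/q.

Set C = (0, 0), B = (1, 0), Y = (0, 1); any affine frame gives the same invariant.
1. M is the midpoint of CB ⇒ M = (1/2, 0)
2. U is where the line through C parallel to MY meets line BY ⇒ U = (-1, 2)
3. X lies on line UC with UX:XC = 2:(-1) ⇒ X = (1, -2)
4. P is the centroid of triangle YXM ⇒ P = (1/2, -1/3)
5. R is the intersection of line BX and line PU ⇒ R = (1, -10/9)
R = P + t·(U−P) with t = -1/3, so PR:RU = t:(1−t) = -1/3:4/3

PR:RU = -1/4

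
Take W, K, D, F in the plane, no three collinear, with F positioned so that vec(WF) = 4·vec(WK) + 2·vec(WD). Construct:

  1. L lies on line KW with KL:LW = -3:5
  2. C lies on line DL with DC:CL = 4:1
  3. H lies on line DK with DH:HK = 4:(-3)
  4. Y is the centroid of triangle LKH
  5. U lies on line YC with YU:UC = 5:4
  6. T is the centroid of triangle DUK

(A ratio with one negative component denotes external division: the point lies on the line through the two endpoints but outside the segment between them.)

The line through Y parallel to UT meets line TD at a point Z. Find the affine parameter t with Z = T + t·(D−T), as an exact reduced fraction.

t = -33/16

Set W = (0, 0), K = (1, 0), D = (0, 1), F = (4, 2); any affine frame gives the same invariant.
1. L lies on line KW with KL:LW = -3:5 ⇒ L = (5/2, 0)
2. C lies on line DL with DC:CL = 4:1 ⇒ C = (2, 1/5)
3. H lies on line DK with DH:HK = 4:(-3) ⇒ H = (4, -3)
4. Y is the centroid of triangle LKH ⇒ Y = (5/2, -1)
5. U lies on line YC with YU:UC = 5:4 ⇒ U = (20/9, -1/3)
6. T is the centroid of triangle DUK ⇒ T = (29/27, 2/9)
through Y parallel to UT: direction (-31/27, 5/9); meets TD at Z = (1421/432, -199/144)
Z = T + t·(D−T) with t = -33/16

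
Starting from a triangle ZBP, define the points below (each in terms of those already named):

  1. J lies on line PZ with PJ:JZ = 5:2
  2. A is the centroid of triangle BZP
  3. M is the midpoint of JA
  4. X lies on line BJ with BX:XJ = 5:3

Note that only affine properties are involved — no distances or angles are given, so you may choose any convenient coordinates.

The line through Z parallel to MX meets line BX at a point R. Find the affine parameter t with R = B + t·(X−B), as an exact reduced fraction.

Choose coordinates Z = (0, 0), B = (1, 0), P = (0, 1).
1. J lies on line PZ with PJ:JZ = 5:2 ⇒ J = (0, 2/7)
2. A is the centroid of triangle BZP ⇒ A = (1/3, 1/3)
3. M is the midpoint of JA ⇒ M = (1/6, 13/42)
4. X lies on line BJ with BX:XJ = 5:3 ⇒ X = (3/8, 5/28)
through Z parallel to MX: direction (5/24, -11/84); meets BX at R = (-5/6, 11/21)
R = B + t·(X−B) with t = 44/15

t = 44/15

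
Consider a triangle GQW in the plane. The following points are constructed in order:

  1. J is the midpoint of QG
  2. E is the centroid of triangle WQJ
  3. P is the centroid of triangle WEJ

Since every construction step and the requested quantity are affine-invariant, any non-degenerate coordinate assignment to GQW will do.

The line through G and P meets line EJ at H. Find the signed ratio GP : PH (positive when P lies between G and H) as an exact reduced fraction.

Work in coordinates with G = (0, 0), Q = (1, 0), W = (0, 1).
1. J is the midpoint of QG ⇒ J = (1/2, 0)
2. E is the centroid of triangle WQJ ⇒ E = (1/2, 1/3)
3. P is the centroid of triangle WEJ ⇒ P = (1/3, 4/9)
line GP meets EJ at H = (1/2, 2/3)
P = G + t·(H−G) with t = 2/3, so GP:PH = 2/3:1/3

GP:PH = 2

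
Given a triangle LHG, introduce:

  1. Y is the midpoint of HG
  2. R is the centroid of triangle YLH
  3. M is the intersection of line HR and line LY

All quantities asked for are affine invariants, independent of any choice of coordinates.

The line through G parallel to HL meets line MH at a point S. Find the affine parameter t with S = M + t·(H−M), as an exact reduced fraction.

t = -3

Work in coordinates with L = (0, 0), H = (1, 0), G = (0, 1).
1. Y is the midpoint of HG ⇒ Y = (1/2, 1/2)
2. R is the centroid of triangle YLH ⇒ R = (1/2, 1/6)
3. M is the intersection of line HR and line LY ⇒ M = (1/4, 1/4)
through G parallel to HL: direction (-1, 0); meets MH at S = (-2, 1)
S = M + t·(H−M) with t = -3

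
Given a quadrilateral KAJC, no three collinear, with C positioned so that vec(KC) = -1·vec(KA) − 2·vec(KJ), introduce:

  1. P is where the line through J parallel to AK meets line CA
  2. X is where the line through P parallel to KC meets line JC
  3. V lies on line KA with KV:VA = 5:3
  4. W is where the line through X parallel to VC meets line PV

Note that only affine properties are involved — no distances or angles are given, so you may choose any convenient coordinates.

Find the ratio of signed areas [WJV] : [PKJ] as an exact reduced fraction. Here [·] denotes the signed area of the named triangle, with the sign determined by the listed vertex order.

Work in coordinates with K = (0, 0), A = (1, 0), J = (0, 1), C = (-1, -2).
1. P is where the line through J parallel to AK meets line CA ⇒ P = (2, 1)
2. X is where the line through P parallel to KC meets line JC ⇒ X = (-4, -11)
3. V lies on line KA with KV:VA = 5:3 ⇒ V = (5/8, 0)
4. W is where the line through X parallel to VC meets line PV ⇒ W = (67/6, 23/3)
2·[WJV] = 46/3, 2·[PKJ] = -2
[WJV]:[PKJ] = 46/3:-2 = -23/3

[WJV]:[PKJ] = -23/3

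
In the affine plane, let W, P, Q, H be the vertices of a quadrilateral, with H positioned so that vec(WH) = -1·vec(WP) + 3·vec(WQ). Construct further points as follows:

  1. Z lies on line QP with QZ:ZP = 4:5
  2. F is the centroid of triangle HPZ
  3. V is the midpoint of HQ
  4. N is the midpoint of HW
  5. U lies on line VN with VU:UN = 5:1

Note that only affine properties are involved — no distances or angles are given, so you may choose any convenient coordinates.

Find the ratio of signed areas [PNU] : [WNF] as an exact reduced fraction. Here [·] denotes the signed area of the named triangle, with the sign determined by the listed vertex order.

[PNU]:[WNF] = 27/176

Assign W = (0, 0), P = (1, 0), Q = (0, 1), H = (-1, 3) — the answer is frame-independent, so this choice is without loss of generality.
1. Z lies on line QP with QZ:ZP = 4:5 ⇒ Z = (4/9, 5/9)
2. F is the centroid of triangle HPZ ⇒ F = (4/27, 32/27)
3. V is the midpoint of HQ ⇒ V = (-1/2, 2)
4. N is the midpoint of HW ⇒ N = (-1/2, 3/2)
5. U lies on line VN with VU:UN = 5:1 ⇒ U = (-1/2, 19/12)
2·[PNU] = -1/8, 2·[WNF] = -22/27
[PNU]:[WNF] = -1/8:-22/27 = 27/176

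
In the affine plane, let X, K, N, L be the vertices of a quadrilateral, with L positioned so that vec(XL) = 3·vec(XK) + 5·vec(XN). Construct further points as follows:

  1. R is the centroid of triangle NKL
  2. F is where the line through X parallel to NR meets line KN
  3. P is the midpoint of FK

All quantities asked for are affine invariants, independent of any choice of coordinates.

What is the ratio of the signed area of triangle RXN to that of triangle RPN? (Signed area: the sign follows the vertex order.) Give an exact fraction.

[RXN]:[RPN] = 8/11

Choose coordinates X = (0, 0), K = (1, 0), N = (0, 1), L = (3, 5).
1. R is the centroid of triangle NKL ⇒ R = (4/3, 2)
2. F is where the line through X parallel to NR meets line KN ⇒ F = (4/7, 3/7)
3. P is the midpoint of FK ⇒ P = (11/14, 3/14)
2·[RXN] = -4/3, 2·[RPN] = -11/6
[RXN]:[RPN] = -4/3:-11/6 = 8/11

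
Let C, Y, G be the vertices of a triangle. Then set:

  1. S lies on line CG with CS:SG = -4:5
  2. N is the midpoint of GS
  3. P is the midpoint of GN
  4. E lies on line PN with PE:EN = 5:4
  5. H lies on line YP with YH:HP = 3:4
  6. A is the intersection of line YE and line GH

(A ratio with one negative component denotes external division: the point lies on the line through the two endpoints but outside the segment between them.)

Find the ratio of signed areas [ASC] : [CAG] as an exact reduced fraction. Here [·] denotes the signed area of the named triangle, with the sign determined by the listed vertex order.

Assign C = (0, 0), Y = (1, 0), G = (0, 1) — the answer is frame-independent, so this choice is without loss of generality.
1. S lies on line CG with CS:SG = -4:5 ⇒ S = (0, -4)
2. N is the midpoint of GS ⇒ N = (0, -3/2)
3. P is the midpoint of GN ⇒ P = (0, -1/4)
4. E lies on line PN with PE:EN = 5:4 ⇒ E = (0, -17/18)
5. H lies on line YP with YH:HP = 3:4 ⇒ H = (4/7, -3/28)
6. A is the intersection of line YE and line GH ⇒ A = (56/83, -51/166)
2·[ASC] = -224/83, 2·[CAG] = 56/83
[ASC]:[CAG] = -224/83:56/83 = -4

[ASC]:[CAG] = -4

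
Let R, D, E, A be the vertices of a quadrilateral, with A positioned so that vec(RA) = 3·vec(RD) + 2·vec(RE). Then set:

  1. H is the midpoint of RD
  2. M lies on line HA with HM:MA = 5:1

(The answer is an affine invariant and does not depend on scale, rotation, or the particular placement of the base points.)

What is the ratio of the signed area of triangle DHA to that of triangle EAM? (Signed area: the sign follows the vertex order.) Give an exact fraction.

[DHA]:[EAM] = 12/7

Assign R = (0, 0), D = (1, 0), E = (0, 1), A = (3, 2) — the answer is frame-independent, so this choice is without loss of generality.
1. H is the midpoint of RD ⇒ H = (1/2, 0)
2. M lies on line HA with HM:MA = 5:1 ⇒ M = (31/12, 5/3)
2·[DHA] = -1, 2·[EAM] = -7/12
[DHA]:[EAM] = -1:-7/12 = 12/7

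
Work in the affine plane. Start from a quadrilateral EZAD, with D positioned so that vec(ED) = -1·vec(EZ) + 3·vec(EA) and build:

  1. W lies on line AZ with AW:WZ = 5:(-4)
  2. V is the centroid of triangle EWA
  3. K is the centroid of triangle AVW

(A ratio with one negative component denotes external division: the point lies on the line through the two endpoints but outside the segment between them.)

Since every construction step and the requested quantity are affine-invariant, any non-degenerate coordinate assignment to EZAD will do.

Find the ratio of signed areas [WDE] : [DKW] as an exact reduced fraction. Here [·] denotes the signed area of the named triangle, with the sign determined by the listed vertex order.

[WDE]:[DKW] = 99/31

Assign E = (0, 0), Z = (1, 0), A = (0, 1), D = (-1, 3) — the answer is frame-independent, so this choice is without loss of generality.
1. W lies on line AZ with AW:WZ = 5:(-4) ⇒ W = (5, -4)
2. V is the centroid of triangle EWA ⇒ V = (5/3, -1)
3. K is the centroid of triangle AVW ⇒ K = (20/9, -4/3)
2·[WDE] = 11, 2·[DKW] = 31/9
[WDE]:[DKW] = 11:31/9 = 99/31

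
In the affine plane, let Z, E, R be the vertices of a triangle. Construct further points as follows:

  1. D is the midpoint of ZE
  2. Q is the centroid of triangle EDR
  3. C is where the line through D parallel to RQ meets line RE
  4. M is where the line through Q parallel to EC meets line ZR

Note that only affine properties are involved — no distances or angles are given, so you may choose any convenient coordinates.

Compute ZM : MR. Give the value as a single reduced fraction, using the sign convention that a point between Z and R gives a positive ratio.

Work in coordinates with Z = (0, 0), E = (1, 0), R = (0, 1).
1. D is the midpoint of ZE ⇒ D = (1/2, 0)
2. Q is the centroid of triangle EDR ⇒ Q = (1/2, 1/3)
3. C is where the line through D parallel to RQ meets line RE ⇒ C = (-1, 2)
4. M is where the line through Q parallel to EC meets line ZR ⇒ M = (0, 5/6)
M = Z + t·(R−Z) with t = 5/6, so ZM:MR = t:(1−t) = 5/6:1/6

ZM:MR = 5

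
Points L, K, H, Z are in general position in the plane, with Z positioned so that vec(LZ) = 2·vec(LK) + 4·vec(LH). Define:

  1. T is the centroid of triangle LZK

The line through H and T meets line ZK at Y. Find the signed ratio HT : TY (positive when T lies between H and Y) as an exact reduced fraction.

Choose coordinates L = (0, 0), K = (1, 0), H = (0, 1), Z = (2, 4).
1. T is the centroid of triangle LZK ⇒ T = (1, 4/3)
line HT meets ZK at Y = (15/11, 16/11)
T = H + t·(Y−H) with t = 11/15, so HT:TY = 11/15:4/15

HT:TY = 11/4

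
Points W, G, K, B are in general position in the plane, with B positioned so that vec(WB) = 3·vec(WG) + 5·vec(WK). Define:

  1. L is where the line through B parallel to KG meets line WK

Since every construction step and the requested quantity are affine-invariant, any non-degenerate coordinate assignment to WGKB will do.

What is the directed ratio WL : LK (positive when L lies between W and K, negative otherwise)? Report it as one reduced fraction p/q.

Assign W = (0, 0), G = (1, 0), K = (0, 1), B = (3, 5) — the answer is frame-independent, so this choice is without loss of generality.
1. L is where the line through B parallel to KG meets line WK ⇒ L = (0, 8)
L = W + t·(K−W) with t = 8, so WL:LK = t:(1−t) = 8:-7

WL:LK = -8/7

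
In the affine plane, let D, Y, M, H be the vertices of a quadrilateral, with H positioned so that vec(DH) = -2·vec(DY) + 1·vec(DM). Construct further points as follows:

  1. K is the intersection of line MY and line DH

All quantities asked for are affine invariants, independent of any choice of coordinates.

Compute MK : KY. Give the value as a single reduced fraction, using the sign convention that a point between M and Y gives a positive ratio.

Assign D = (0, 0), Y = (1, 0), M = (0, 1), H = (-2, 1) — the answer is frame-independent, so this choice is without loss of generality.
1. K is the intersection of line MY and line DH ⇒ K = (2, -1)
K = M + t·(Y−M) with t = 2, so MK:KY = t:(1−t) = 2:-1

MK:KY = -2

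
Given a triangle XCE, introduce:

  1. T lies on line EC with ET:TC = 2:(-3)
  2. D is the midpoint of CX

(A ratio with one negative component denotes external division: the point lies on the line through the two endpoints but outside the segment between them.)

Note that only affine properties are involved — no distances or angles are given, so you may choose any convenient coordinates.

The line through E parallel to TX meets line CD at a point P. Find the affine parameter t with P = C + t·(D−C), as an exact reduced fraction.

Choose coordinates X = (0, 0), C = (1, 0), E = (0, 1).
1. T lies on line EC with ET:TC = 2:(-3) ⇒ T = (-2, 3)
2. D is the midpoint of CX ⇒ D = (1/2, 0)
through E parallel to TX: direction (2, -3); meets CD at P = (2/3, 0)
P = C + t·(D−C) with t = 2/3

t = 2/3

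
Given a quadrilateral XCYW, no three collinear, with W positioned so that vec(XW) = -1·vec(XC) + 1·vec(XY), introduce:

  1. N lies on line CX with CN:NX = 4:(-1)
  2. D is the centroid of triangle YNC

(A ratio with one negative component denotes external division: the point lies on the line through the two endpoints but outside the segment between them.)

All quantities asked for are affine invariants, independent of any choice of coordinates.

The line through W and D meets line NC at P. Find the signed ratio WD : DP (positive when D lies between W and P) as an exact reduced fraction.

WD:DP = 2

Assign X = (0, 0), C = (1, 0), Y = (0, 1), W = (-1, 1) — the answer is frame-independent, so this choice is without loss of generality.
1. N lies on line CX with CN:NX = 4:(-1) ⇒ N = (-1/3, 0)
2. D is the centroid of triangle YNC ⇒ D = (2/9, 1/3)
line WD meets NC at P = (5/6, 0)
D = W + t·(P−W) with t = 2/3, so WD:DP = 2/3:1/3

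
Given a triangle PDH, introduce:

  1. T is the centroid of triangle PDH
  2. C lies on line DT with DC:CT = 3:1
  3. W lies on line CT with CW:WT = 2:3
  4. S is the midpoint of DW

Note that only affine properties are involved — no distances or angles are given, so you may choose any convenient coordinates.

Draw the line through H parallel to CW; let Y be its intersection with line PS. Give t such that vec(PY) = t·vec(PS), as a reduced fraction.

Set P = (0, 0), D = (1, 0), H = (0, 1); any affine frame gives the same invariant.
1. T is the centroid of triangle PDH ⇒ T = (1/3, 1/3)
2. C lies on line DT with DC:CT = 3:1 ⇒ C = (1/2, 1/4)
3. W lies on line CT with CW:WT = 2:3 ⇒ W = (13/30, 17/60)
4. S is the midpoint of DW ⇒ S = (43/60, 17/120)
through H parallel to CW: direction (-1/15, 1/30); meets PS at Y = (43/30, 17/60)
Y = P + t·(S−P) with t = 2

t = 2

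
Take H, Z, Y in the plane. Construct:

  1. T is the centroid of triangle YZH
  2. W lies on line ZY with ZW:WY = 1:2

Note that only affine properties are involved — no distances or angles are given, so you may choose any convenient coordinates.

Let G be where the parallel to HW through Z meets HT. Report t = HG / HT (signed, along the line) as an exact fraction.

Work in coordinates with H = (0, 0), Z = (1, 0), Y = (0, 1).
1. T is the centroid of triangle YZH ⇒ T = (1/3, 1/3)
2. W lies on line ZY with ZW:WY = 1:2 ⇒ W = (2/3, 1/3)
through Z parallel to HW: direction (2/3, 1/3); meets HT at G = (-1, -1)
G = H + t·(T−H) with t = -3

t = -3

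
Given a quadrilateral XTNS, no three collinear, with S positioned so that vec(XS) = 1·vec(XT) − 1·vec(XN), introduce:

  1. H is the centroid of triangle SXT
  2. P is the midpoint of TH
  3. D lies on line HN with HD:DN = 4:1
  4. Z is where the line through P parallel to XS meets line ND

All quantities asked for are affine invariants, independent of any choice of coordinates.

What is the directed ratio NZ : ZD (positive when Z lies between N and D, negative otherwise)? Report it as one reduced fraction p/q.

Work in coordinates with X = (0, 0), T = (1, 0), N = (0, 1), S = (1, -1).
1. H is the centroid of triangle SXT ⇒ H = (2/3, -1/3)
2. P is the midpoint of TH ⇒ P = (5/6, -1/6)
3. D lies on line HN with HD:DN = 4:1 ⇒ D = (2/15, 11/15)
4. Z is where the line through P parallel to XS meets line ND ⇒ Z = (1/3, 1/3)
Z = N + t·(D−N) with t = 5/2, so NZ:ZD = t:(1−t) = 5/2:-3/2

NZ:ZD = -5/3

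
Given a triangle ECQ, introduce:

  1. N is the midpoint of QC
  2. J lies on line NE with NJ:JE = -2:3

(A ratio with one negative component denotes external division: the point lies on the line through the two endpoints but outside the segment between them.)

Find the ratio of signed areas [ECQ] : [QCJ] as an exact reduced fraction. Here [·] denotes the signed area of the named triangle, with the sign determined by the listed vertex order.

Work in coordinates with E = (0, 0), C = (1, 0), Q = (0, 1).
1. N is the midpoint of QC ⇒ N = (1/2, 1/2)
2. J lies on line NE with NJ:JE = -2:3 ⇒ J = (3/2, 3/2)
2·[ECQ] = 1, 2·[QCJ] = 2
[ECQ]:[QCJ] = 1:2 = 1/2

[ECQ]:[QCJ] = 1/2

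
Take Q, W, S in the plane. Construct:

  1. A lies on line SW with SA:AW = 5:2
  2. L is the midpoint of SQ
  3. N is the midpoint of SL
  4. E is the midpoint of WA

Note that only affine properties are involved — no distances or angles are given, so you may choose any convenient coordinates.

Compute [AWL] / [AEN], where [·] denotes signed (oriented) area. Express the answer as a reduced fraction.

Assign Q = (0, 0), W = (1, 0), S = (0, 1) — the answer is frame-independent, so this choice is without loss of generality.
1. A lies on line SW with SA:AW = 5:2 ⇒ A = (5/7, 2/7)
2. L is the midpoint of SQ ⇒ L = (0, 1/2)
3. N is the midpoint of SL ⇒ N = (0, 3/4)
4. E is the midpoint of WA ⇒ E = (6/7, 1/7)
2·[AWL] = -1/7, 2·[AEN] = -1/28
[AWL]:[AEN] = -1/7:-1/28 = 4

[AWL]:[AEN] = 4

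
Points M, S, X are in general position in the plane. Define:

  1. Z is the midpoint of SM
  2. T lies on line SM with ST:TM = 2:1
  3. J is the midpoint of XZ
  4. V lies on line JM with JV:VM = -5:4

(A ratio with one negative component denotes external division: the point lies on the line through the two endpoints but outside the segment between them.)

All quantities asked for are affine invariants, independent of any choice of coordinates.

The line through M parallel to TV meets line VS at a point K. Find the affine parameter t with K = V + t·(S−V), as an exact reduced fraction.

t = -1/2

Set M = (0, 0), S = (1, 0), X = (0, 1); any affine frame gives the same invariant.
1. Z is the midpoint of SM ⇒ Z = (1/2, 0)
2. T lies on line SM with ST:TM = 2:1 ⇒ T = (1/3, 0)
3. J is the midpoint of XZ ⇒ J = (1/4, 1/2)
4. V lies on line JM with JV:VM = -5:4 ⇒ V = (-1, -2)
through M parallel to TV: direction (-4/3, -2); meets VS at K = (-2, -3)
K = V + t·(S−V) with t = -1/2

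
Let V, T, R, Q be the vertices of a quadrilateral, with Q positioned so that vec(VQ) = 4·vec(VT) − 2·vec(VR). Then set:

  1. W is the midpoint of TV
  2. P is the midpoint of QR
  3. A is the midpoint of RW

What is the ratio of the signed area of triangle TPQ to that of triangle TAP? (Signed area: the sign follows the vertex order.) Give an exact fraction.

Work in coordinates with V = (0, 0), T = (1, 0), R = (0, 1), Q = (4, -2).
1. W is the midpoint of TV ⇒ W = (1/2, 0)
2. P is the midpoint of QR ⇒ P = (2, -1/2)
3. A is the midpoint of RW ⇒ A = (1/4, 1/2)
2·[TPQ] = -1/2, 2·[TAP] = -1/8
[TPQ]:[TAP] = -1/2:-1/8 = 4

[TPQ]:[TAP] = 4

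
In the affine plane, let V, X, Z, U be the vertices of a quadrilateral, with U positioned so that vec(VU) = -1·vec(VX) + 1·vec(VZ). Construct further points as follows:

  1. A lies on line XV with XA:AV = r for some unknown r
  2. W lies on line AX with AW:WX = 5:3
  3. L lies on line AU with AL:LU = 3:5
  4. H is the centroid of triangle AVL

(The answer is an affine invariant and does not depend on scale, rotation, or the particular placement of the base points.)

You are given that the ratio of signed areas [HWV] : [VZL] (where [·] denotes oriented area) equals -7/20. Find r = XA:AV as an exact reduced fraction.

Work in coordinates with V = (0, 0), X = (1, 0), Z = (0, 1), U = (-1, 1).
1. With XA:AV = r, write λ = r/(r+1) so A = X + λ·(V−X); A is affine-linear in λ
2. W lies on line AX with AW:WX = 5:3 ⇒ W is an affine combination of earlier points and hence also affine-linear in λ
3. L lies on line AU with AL:LU = 3:5 ⇒ L is an affine combination of earlier points and hence also affine-linear in λ
4. H is the centroid of triangle AVL ⇒ H is an affine combination of earlier points and hence also affine-linear in λ
Every point depending on A is an affine combination of A and λ-independent points, so each such coordinate is linear in λ; the λ² term in each signed area is a multiple of (V−X)×(V−X) = 0, so 2·[HWV] and 2·[VZL] are each linear in λ. Evaluating at λ=0 and λ=1:
  2·[HWV] = 3/64·λ − 1/8,   2·[VZL] = 5/8·λ − 1/4
So [HWV]:[VZL] = (3/64·λ − 1/8) / (5/8·λ − 1/4). Setting this equal to -7/20:
  3/64·λ − 1/8 = -7/20·(5/8·λ − 1/4)  ⇒  λ = 4/5
Then r = λ/(1−λ) = (4/5)/(1/5) = 4. Check: with r = 4, A = (1/5, 0) and [HWV]:[VZL] = -7/20 as required.

r = 4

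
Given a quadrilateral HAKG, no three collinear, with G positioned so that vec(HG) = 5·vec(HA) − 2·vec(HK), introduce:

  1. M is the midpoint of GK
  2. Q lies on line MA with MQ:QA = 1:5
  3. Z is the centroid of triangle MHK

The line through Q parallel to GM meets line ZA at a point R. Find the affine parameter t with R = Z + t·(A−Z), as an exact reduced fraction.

Work in coordinates with H = (0, 0), A = (1, 0), K = (0, 1), G = (5, -2).
1. M is the midpoint of GK ⇒ M = (5/2, -1/2)
2. Q lies on line MA with MQ:QA = 1:5 ⇒ Q = (9/4, -5/12)
3. Z is the centroid of triangle MHK ⇒ Z = (5/6, 1/6)
through Q parallel to GM: direction (-5/2, 3/2); meets ZA at R = (1/6, 5/6)
R = Z + t·(A−Z) with t = -4

t = -4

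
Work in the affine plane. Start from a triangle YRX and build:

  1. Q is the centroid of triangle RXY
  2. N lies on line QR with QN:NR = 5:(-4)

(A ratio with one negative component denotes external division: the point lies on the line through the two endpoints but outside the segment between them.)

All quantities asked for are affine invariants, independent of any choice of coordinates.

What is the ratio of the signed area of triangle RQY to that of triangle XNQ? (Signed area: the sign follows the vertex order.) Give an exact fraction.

Choose coordinates Y = (0, 0), R = (1, 0), X = (0, 1).
1. Q is the centroid of triangle RXY ⇒ Q = (1/3, 1/3)
2. N lies on line QR with QN:NR = 5:(-4) ⇒ N = (11/3, -4/3)
2·[RQY] = 1/3, 2·[XNQ] = -5/3
[RQY]:[XNQ] = 1/3:-5/3 = -1/5

[RQY]:[XNQ] = -1/5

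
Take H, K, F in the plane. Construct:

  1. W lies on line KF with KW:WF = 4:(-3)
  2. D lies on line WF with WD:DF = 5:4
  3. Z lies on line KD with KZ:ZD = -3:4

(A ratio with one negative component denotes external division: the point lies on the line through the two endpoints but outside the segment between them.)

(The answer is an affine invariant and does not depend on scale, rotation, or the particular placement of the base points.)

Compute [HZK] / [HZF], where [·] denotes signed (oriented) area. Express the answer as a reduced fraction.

[HZK]:[HZF] = 7/8

Assign H = (0, 0), K = (1, 0), F = (0, 1) — the answer is frame-independent, so this choice is without loss of generality.
1. W lies on line KF with KW:WF = 4:(-3) ⇒ W = (-3, 4)
2. D lies on line WF with WD:DF = 5:4 ⇒ D = (-4/3, 7/3)
3. Z lies on line KD with KZ:ZD = -3:4 ⇒ Z = (8, -7)
2·[HZK] = 7, 2·[HZF] = 8
[HZK]:[HZF] = 7:8 = 7/8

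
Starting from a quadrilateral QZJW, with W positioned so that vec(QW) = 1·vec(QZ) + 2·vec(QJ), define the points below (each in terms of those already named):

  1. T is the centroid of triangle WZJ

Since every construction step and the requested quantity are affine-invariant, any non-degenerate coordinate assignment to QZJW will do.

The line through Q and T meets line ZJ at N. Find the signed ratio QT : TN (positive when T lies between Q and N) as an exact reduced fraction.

Assign Q = (0, 0), Z = (1, 0), J = (0, 1), W = (1, 2) — the answer is frame-independent, so this choice is without loss of generality.
1. T is the centroid of triangle WZJ ⇒ T = (2/3, 1)
line QT meets ZJ at N = (2/5, 3/5)
T = Q + t·(N−Q) with t = 5/3, so QT:TN = 5/3:-2/3

QT:TN = -5/2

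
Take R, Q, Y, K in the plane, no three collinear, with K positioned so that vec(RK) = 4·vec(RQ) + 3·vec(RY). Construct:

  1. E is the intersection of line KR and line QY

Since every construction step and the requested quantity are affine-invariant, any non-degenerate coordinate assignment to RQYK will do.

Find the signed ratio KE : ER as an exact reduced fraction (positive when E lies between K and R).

Work in coordinates with R = (0, 0), Q = (1, 0), Y = (0, 1), K = (4, 3).
1. E is the intersection of line KR and line QY ⇒ E = (4/7, 3/7)
E = K + t·(R−K) with t = 6/7, so KE:ER = t:(1−t) = 6/7:1/7

KE:ER = 6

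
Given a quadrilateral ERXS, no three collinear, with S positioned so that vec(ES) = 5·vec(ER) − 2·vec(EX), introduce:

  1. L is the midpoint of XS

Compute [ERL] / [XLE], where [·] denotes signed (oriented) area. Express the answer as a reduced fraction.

[ERL]:[XLE] = 1/5

Choose coordinates E = (0, 0), R = (1, 0), X = (0, 1), S = (5, -2).
1. L is the midpoint of XS ⇒ L = (5/2, -1/2)
2·[ERL] = -1/2, 2·[XLE] = -5/2
[ERL]:[XLE] = -1/2:-5/2 = 1/5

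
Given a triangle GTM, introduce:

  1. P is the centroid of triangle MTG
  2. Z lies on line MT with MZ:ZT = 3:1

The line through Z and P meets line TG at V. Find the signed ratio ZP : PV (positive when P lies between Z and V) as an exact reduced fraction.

Choose coordinates G = (0, 0), T = (1, 0), M = (0, 1).
1. P is the centroid of triangle MTG ⇒ P = (1/3, 1/3)
2. Z lies on line MT with MZ:ZT = 3:1 ⇒ Z = (3/4, 1/4)
line ZP meets TG at V = (2, 0)
P = Z + t·(V−Z) with t = -1/3, so ZP:PV = -1/3:4/3

ZP:PV = -1/4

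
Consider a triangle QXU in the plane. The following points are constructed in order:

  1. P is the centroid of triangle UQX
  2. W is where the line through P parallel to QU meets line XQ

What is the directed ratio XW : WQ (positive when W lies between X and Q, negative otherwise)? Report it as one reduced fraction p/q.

XW:WQ = 2

Choose coordinates Q = (0, 0), X = (1, 0), U = (0, 1).
1. P is the centroid of triangle UQX ⇒ P = (1/3, 1/3)
2. W is where the line through P parallel to QU meets line XQ ⇒ W = (1/3, 0)
W = X + t·(Q−X) with t = 2/3, so XW:WQ = t:(1−t) = 2/3:1/3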